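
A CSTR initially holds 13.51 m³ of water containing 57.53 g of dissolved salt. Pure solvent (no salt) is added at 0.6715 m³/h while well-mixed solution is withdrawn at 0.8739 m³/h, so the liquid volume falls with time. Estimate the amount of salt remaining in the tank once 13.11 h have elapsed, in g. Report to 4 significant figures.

Let m(t) be the amount of salt. Volume: V(t) = V₀ + (Q_in − Q_out) t = 13.51 − 0.202400 t; V(13.11) = 10.8565 m³.
Species balance (pure solvent in): dm/dt = −Q_out · m/V(t).
dm/m = −Q_out dt/(V₀ − 0.202400 t); integrating gives ln(m/m₀) = −(Q_out/(Q_in−Q_out)) ln(V/V₀).
m = m₀ (V₀/V)^(Q_out/(Q_in−Q_out)) = 57.53 × (13.51/10.8565)^(-4.31769) = 22.3805 g.

22.38 g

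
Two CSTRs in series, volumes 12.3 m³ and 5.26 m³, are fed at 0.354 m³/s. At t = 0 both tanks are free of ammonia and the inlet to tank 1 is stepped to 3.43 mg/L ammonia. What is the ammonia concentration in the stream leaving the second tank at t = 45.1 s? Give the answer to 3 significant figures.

Time constants: τᵢ = Vᵢ/Q for each well-mixed tank.
τ₁ = 12.3/0.354 = 34.746 s; τ₂ = 5.26/0.354 = 14.859 s.
Solving the cascade with C₁(0)=C₂(0)=0 gives C₂(t) = C_in[1 − (τ₁ e^(−t/τ₁) − τ₂ e^(−t/τ₂))/(τ₁ − τ₂)].
At t = 45.1: e^(−t/τ₁) = 0.27308, e^(−t/τ₂) = 0.048063.
C₂ = 3.43·[1 − (34.746·0.27308 − 14.859·0.048063)/(19.887)] = 3.43·0.55880 = 1.9167 mg/L.

1.92 mg/L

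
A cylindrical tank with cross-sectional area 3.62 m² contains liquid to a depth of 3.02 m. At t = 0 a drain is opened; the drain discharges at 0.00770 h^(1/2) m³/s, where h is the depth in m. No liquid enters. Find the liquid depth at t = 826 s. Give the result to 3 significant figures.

0.738 m

With no inflow, A dh/dt = −0.00770 √h.
Separate and integrate: 2(√h − √h₀) = −(0.00770/A) t.
√h = √3.02 − 0.00770·826/(2·3.62) = 1.7378 − 0.87848 = 0.85933.
h = 0.85933² = 0.73846 m.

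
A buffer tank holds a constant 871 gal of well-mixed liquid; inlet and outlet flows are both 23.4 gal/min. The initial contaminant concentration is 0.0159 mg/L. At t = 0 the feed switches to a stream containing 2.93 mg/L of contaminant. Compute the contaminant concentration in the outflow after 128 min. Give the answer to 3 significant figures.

Transient balance on the dissolved component: V dC/dt = Q(C_in − C).
So dC/dt = (C_in − C)/τ with τ = V/Q = 871/23.4 = 37.222 min.
This is linear first-order; C(t) = C_in + (C₀ − C_in) e^(−t/τ).
C(128) = 2.93 + (0.0159 − 2.93)·e^(−128/37.222) = 2.93 + (-2.9141)·0.032103 = 2.8364 mg/L.

2.84 mg/L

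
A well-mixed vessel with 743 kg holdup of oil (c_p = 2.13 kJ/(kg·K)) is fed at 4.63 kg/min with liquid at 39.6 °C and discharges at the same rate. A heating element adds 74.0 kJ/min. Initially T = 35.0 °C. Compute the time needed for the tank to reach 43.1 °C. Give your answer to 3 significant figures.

178 min

M c_p dT/dt = ṁ c_p (T_in − T) + Q̇.
τ = M/ṁ = 160.48 min; T_ss = T_in + Q̇/(ṁ c_p) = 47.104 °C.
T(t) = T_ss + (T₀ − T_ss) e^(−t/τ). Set T = 43.1:
e^(−t/τ) = (43.1 − 47.104)/(35.0 − 47.104) = 0.33078
t = −160.48 · ln(0.33078) = 177.53 min.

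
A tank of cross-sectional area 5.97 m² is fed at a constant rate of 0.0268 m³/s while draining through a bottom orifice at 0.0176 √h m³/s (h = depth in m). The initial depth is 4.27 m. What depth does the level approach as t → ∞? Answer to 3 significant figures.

2.32 m

Level balance: A dh/dt = 0.0268 − 0.0176 √h. Setting dh/dt = 0:
Q_in = 0.0176 √h_ss ⇒ √h_ss = 0.0268/0.0176 = 1.5227.
h_ss = 1.5227² = 2.3187 m. (Since h₀ = 4.27 m > h_ss, the level will fall toward this value.)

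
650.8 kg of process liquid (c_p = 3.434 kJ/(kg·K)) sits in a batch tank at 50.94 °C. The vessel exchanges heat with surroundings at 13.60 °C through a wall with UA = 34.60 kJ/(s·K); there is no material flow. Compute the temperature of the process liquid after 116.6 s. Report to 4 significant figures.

M c_p dT/dt = −UA(T − T_amb).
dT/dt = (T_ss − T)/τ with T_ss = T_amb = 13.6000 °C, τ = M c_p/UA = 650.8·3.434/34.60 = 64.5910 s.
T approaches T_ss exponentially: T(t) = T_ss + (T₀ − T_ss) e^(−t/τ).
T(116.6) = 13.6000 + (37.3400)·0.164441 = 19.7402 °C.

19.74 °C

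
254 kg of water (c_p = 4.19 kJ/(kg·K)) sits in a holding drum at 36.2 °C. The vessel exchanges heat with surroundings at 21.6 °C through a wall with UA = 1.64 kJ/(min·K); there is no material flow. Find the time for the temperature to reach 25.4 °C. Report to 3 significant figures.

Lumped-capacitance energy balance: M c_p dT/dt = UA(T_amb − T).
τ = M c_p/UA = 648.94 min; T_ss = T_amb = 21.600 °C.
T(t) = T_ss + (T₀ − T_ss)e^(−t/τ); set T = 25.4:
t = −τ ln[(T − T_ss)/(T₀ − T_ss)] = −648.94 · ln(0.26027) = 873.49 min.

873 min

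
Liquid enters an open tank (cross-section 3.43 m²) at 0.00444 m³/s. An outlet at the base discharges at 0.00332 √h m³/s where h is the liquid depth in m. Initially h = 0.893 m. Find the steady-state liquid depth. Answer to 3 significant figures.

1.79 m

Accumulation of liquid (constant cross-section A): A dh/dt = Q_in − 0.00332 √h. At steady state dh/dt = 0:
Q_in = 0.00332 √h_ss ⇒ √h_ss = 0.00444/0.00332 = 1.3373.
h_ss = 1.3373² = 1.7885 m. (Since h₀ = 0.893 m < h_ss, the level will rise toward this value.)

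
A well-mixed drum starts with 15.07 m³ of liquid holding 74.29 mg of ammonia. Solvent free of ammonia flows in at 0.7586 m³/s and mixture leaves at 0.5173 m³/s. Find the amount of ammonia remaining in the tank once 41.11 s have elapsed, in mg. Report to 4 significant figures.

Let m(t) be the amount of ammonia. Volume: V(t) = V₀ + (Q_in − Q_out) t = 15.07 + 0.241300 t; V(41.11) = 24.9898 m³.
Species balance (pure solvent in): dm/dt = −Q_out · m/V(t).
dm/m = −Q_out dt/(V₀ + 0.241300 t); integrating gives ln(m/m₀) = −(Q_out/(Q_in−Q_out)) ln(V/V₀).
m = m₀ (V₀/V)^(Q_out/(Q_in−Q_out)) = 74.29 × (15.07/24.9898)^(2.14380) = 25.1214 mg.

25.12 mg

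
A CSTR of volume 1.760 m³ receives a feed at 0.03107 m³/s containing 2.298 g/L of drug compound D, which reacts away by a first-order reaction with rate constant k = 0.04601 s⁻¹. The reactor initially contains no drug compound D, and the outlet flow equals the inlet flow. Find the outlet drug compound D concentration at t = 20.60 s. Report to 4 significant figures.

0.4655 g/L

Accumulation = in − out − consumed: V dC/dt = Q C_in − Q C − k V C.
dC/dt = (Q/V) C_in − (Q/V + k) C; effective rate a = Q/V + k = 0.0176534 + 0.04601 = 0.0636634 s⁻¹.
C_ss = Q C_in/(Q + kV) = 0.637219 g/L; C(t) = C_ss + (C₀ − C_ss) e^(−a t).
C(20.60) = 0.637219 + (-0.637219)·e^(−0.0636634·20.60) = 0.637219 + (-0.637219)·0.269425 = 0.465536 g/L.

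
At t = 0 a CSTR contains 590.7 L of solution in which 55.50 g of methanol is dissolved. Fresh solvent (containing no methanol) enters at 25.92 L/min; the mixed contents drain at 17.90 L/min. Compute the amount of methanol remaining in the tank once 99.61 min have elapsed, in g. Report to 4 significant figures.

8.224 g

Total volume: dV/dt = Q_in − Q_out = 8.02000 L/min, so V(t) = 590.7 + 8.02000 t and V(99.61) = 1389.57 L.
No methanol enters, so dm/dt = −Q_out · (m/V).
Separate: dm/m = −Q_out dt/V(t) ⇒ ln(m/m₀) = −(Q_out/(Q_in−Q_out)) ln(V/V₀).
m = m₀ (V₀/V)^(Q_out/(Q_in−Q_out)) = 55.50 × (590.7/1389.57)^(2.23192) = 8.22438 g.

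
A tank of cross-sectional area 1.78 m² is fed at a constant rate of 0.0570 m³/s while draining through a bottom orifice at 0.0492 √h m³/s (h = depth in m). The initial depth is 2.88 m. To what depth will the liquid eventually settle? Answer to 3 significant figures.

A dh/dt = Q_in − 0.0492 √h. Steady state requires inflow = outflow:
Q_in = 0.0492 √h_ss ⇒ √h_ss = 0.0570/0.0492 = 1.1585.
h_ss = 1.1585² = 1.3422 m. (Since h₀ = 2.88 m > h_ss, the level will fall toward this value.)

1.34 m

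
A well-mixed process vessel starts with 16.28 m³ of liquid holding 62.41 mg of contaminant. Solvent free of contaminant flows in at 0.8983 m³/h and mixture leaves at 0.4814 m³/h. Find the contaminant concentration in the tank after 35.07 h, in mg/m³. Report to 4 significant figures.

0.9636 mg/m³

Total volume: dV/dt = Q_in − Q_out = 0.416900 m³/h, so V(t) = 16.28 + 0.416900 t and V(35.07) = 30.9007 m³.
Species balance (pure solvent in): dm/dt = −Q_out · m/V(t).
dm/m = −Q_out dt/(V₀ + 0.416900 t); integrating gives ln(m/m₀) = −(Q_out/(Q_in−Q_out)) ln(V/V₀).
m = m₀ (V₀/V)^(Q_out/(Q_in−Q_out)) = 62.41 × (16.28/30.9007)^(1.15471) = 29.7770 mg.
C = m/V = 29.7770/30.9007 = 0.963637 mg/m³.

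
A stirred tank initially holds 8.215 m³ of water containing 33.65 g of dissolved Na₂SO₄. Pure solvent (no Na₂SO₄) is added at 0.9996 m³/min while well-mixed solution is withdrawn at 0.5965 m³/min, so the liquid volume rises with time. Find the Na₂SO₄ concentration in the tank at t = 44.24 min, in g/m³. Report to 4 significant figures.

Let m(t) be the amount of Na₂SO₄. Volume: V(t) = V₀ + (Q_in − Q_out) t = 8.215 + 0.403100 t; V(44.24) = 26.0481 m³.
Species balance (pure solvent in): dm/dt = −Q_out · m/V(t).
dm/m = −Q_out dt/(V₀ + 0.403100 t); integrating gives ln(m/m₀) = −(Q_out/(Q_in−Q_out)) ln(V/V₀).
m = m₀ (V₀/V)^(Q_out/(Q_in−Q_out)) = 33.65 × (8.215/26.0481)^(1.47978) = 6.10048 g.
C = m/V = 6.10048/26.0481 = 0.234200 g/m³.

0.2342 g/m³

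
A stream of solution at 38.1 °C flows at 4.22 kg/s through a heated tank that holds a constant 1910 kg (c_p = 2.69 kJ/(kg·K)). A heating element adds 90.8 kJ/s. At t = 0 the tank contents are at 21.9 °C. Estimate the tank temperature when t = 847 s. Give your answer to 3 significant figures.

M c_p dT/dt = ṁ c_p (T_in − T) + Q̇.
τ = M/ṁ = 452.61 s; T_ss = T_in + Q̇/(ṁ c_p) = 38.1 + 90.8/(4.22·2.69) = 46.099 °C.
This is linear first-order; T(t) = T_ss + (T₀ − T_ss) e^(−t/τ).
T(847) = 46.099 + (-24.199)·e^(−847/452.61) = 46.099 + (-24.199)·0.15391 = 42.374 °C.

42.4 °C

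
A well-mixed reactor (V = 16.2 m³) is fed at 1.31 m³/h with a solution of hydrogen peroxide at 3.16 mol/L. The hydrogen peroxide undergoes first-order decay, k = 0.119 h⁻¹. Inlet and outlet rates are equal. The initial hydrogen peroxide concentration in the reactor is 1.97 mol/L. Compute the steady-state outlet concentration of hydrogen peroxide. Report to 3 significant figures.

1.28 mol/L

Species balance: V dC/dt = Q C_in − Q C − k V C.
Steady state (dC/dt = 0): C_ss = Q C_in/(Q + kV) = C_in/(1 + kV/Q).
C_ss = 1.31·3.16/(1.31 + 0.119·16.2) = 4.1396/3.2378 = 1.2785 mol/L.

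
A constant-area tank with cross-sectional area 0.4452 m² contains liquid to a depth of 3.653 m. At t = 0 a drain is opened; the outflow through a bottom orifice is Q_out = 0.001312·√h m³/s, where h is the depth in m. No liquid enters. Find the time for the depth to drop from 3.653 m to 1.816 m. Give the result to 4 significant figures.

382.6 s

With no inflow, A dh/dt = −0.001312 √h.
Separate and integrate: 2(√h − √h₀) = −(0.001312/A) t.
t = 2A(√h₀ − √h)/0.001312 = 2·0.4452·(√3.653 − √1.816)/0.001312
  = 0.890400 × (1.91128 − 1.34759) / 0.001312 = 382.554 s.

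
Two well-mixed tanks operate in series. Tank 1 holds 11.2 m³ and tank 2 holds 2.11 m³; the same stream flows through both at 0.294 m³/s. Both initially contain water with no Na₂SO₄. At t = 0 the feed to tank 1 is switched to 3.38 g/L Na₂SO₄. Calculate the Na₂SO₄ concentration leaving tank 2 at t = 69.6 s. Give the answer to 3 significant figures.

2.71 g/L

Time constants: τᵢ = Vᵢ/Q for each well-mixed tank.
τ₁ = 11.2/0.294 = 38.095 s; τ₂ = 2.11/0.294 = 7.1769 s.
Solving the cascade with C₁(0)=C₂(0)=0 gives C₂(t) = C_in[1 − (τ₁ e^(−t/τ₁) − τ₂ e^(−t/τ₂))/(τ₁ − τ₂)].
At t = 69.6: e^(−t/τ₁) = 0.16090, e^(−t/τ₂) = 6.1417e-05.
C₂ = 3.38·[1 − (38.095·0.16090 − 7.1769·6.1417e-05)/(30.918)] = 3.38·0.80177 = 2.7100 g/L.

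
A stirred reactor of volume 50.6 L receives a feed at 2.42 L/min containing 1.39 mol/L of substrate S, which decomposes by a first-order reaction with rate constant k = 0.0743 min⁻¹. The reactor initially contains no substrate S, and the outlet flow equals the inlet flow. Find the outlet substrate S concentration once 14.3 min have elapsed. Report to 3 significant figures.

Accumulation = in − out − consumed: V dC/dt = Q C_in − Q C − k V C.
This is linear with rate a = Q/V + k = 0.12213 min⁻¹.
C_ss = Q C_in/(Q + kV) = 0.54434 mol/L; C(t) = C_ss + (C₀ − C_ss) e^(−a t).
C(14.3) = 0.54434 + (-0.54434)·e^(−0.12213·14.3) = 0.54434 + (-0.54434)·0.17440 = 0.44941 mol/L.

0.449 mol/L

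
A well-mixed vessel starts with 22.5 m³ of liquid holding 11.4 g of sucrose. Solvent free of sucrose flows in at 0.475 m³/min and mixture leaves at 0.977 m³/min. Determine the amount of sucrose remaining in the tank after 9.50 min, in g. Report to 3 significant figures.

7.17 g

Let m(t) be the amount of sucrose. Volume: V(t) = V₀ + (Q_in − Q_out) t = 22.5 − 0.50200 t; V(9.50) = 17.731 m³.
Solute balance: dm/dt = 0 − Q_out C = −Q_out m/V(t).
Separate: dm/m = −Q_out dt/V(t) ⇒ ln(m/m₀) = −(Q_out/(Q_in−Q_out)) ln(V/V₀).
m = m₀ (V₀/V)^(Q_out/(Q_in−Q_out)) = 11.4 × (22.5/17.731)^(-1.9462) = 7.1708 g.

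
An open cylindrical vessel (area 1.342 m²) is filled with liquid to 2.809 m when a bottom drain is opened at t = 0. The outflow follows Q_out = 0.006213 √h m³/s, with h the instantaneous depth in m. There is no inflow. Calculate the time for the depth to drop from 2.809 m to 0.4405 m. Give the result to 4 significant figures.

Accumulation of liquid (constant cross-section A): A dh/dt = −0.006213 √h.
∫ h^(−1/2) dh = −(0.006213/A) ∫ dt, giving 2√h = 2√h₀ − (0.006213/A) t.
t = 2A(√h₀ − √h)/0.006213 = 2·1.342·(√2.809 − √0.4405)/0.006213
  = 2.68400 × (1.67601 − 0.663702) / 0.006213 = 437.313 s.

437.3 s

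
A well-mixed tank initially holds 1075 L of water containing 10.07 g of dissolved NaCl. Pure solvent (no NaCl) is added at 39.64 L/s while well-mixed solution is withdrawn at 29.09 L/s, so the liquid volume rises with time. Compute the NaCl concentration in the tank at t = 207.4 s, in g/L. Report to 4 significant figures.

0.0001445 g/L

Let m(t) be the amount of NaCl. Volume: V(t) = V₀ + (Q_in − Q_out) t = 1075 + 10.5500 t; V(207.4) = 3263.07 L.
Solute balance: dm/dt = 0 − Q_out C = −Q_out m/V(t).
Separate: dm/m = −Q_out dt/V(t) ⇒ ln(m/m₀) = −(Q_out/(Q_in−Q_out)) ln(V/V₀).
m = m₀ (V₀/V)^(Q_out/(Q_in−Q_out)) = 10.07 × (1075/3263.07)^(2.75735) = 0.471398 g.
C = m/V = 0.471398/3263.07 = 0.000144465 g/L.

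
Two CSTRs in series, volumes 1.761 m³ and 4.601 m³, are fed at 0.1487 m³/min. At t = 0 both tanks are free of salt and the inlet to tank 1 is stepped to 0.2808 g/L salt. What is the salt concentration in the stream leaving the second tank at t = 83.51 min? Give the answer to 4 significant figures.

Time constants: τᵢ = Vᵢ/Q for each well-mixed tank.
τ₁ = 1.761/0.1487 = 11.8426 min; τ₂ = 4.601/0.1487 = 30.9415 min.
Solving the cascade with C₁(0)=C₂(0)=0 gives C₂(t) = C_in[1 − (τ₁ e^(−t/τ₁) − τ₂ e^(−t/τ₂))/(τ₁ − τ₂)].
At t = 83.51: e^(−t/τ₁) = 0.000865988, e^(−t/τ₂) = 0.0672751.
C₂ = 0.2808·[1 − (11.8426·0.000865988 − 30.9415·0.0672751)/(-19.0989)] = 0.2808·0.891547 = 0.250346 g/L.

0.2503 g/L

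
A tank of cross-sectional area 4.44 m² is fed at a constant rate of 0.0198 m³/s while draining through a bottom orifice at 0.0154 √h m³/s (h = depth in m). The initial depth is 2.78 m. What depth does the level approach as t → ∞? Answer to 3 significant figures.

Level balance: A dh/dt = 0.0198 − 0.0154 √h. Setting dh/dt = 0:
Q_in = 0.0154 √h_ss ⇒ √h_ss = 0.0198/0.0154 = 1.2857.
h_ss = 1.2857² = 1.6531 m. (Since h₀ = 2.78 m > h_ss, the level will fall toward this value.)

1.65 m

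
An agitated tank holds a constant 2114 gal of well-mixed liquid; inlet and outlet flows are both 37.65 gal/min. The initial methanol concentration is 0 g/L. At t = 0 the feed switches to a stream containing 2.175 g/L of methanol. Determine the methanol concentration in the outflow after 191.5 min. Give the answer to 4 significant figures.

Species balance on the tank: V dC/dt = Q(C_in − C).
Time constant τ = V/Q = 2114/37.65 = 56.1487 min.
C approaches C_in exponentially: C(t) = C_in + (C₀ − C_in) e^(−t/τ).
C(191.5) = 2.175 + (0 − 2.175)·e^(−191.5/56.1487) = 2.175 + (-2.17500)·0.0330219 = 2.10318 g/L.

2.103 g/L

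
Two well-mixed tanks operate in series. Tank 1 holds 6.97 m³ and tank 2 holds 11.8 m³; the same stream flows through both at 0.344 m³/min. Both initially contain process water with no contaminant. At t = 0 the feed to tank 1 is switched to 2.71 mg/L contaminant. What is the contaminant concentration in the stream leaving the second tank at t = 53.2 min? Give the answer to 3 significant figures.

1.59 mg/L

Species balance on tank i: dCᵢ/dt = (Cᵢ₋₁ − Cᵢ)/τᵢ with τᵢ = Vᵢ/Q.
τ₁ = 6.97/0.344 = 20.262 min; τ₂ = 11.8/0.344 = 34.302 min.
Tank 1: C₁ = C_in(1 − e^(−t/τ₁)). Tank 2 (τ₁ ≠ τ₂): C₂ = C_in[1 − (τ₁ e^(−t/τ₁) − τ₂ e^(−t/τ₂))/(τ₁ − τ₂)].
At t = 53.2: e^(−t/τ₁) = 0.072392, e^(−t/τ₂) = 0.21205.
C₂ = 2.71·[1 − (20.262·0.072392 − 34.302·0.21205)/(-14.041)] = 2.71·0.58641 = 1.5892 mg/L.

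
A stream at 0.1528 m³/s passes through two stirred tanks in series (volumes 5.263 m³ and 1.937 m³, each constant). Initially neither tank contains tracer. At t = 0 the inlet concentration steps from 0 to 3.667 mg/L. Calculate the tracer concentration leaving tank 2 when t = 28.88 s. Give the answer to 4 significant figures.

Time constants: τᵢ = Vᵢ/Q for each well-mixed tank.
τ₁ = 5.263/0.1528 = 34.4437 s; τ₂ = 1.937/0.1528 = 12.6767 s.
Tank 1: C₁ = C_in(1 − e^(−t/τ₁)). Tank 2 (τ₁ ≠ τ₂): C₂ = C_in[1 − (τ₁ e^(−t/τ₁) − τ₂ e^(−t/τ₂))/(τ₁ − τ₂)].
At t = 28.88: e^(−t/τ₁) = 0.432372, e^(−t/τ₂) = 0.102469.
C₂ = 3.667·[1 − (34.4437·0.432372 − 12.6767·0.102469)/(21.7670)] = 3.667·0.375499 = 1.37695 mg/L.

1.377 mg/L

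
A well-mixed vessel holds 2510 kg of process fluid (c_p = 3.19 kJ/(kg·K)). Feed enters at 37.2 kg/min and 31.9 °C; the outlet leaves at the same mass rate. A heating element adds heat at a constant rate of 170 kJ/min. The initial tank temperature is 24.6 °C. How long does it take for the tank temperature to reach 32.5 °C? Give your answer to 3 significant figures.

Heat balance on the well-mixed liquid: M c_p dT/dt = ṁ c_p (T_in − T) + 170.
τ = M/ṁ = 67.473 min; T_ss = T_in + Q̇/(ṁ c_p) = 33.333 °C.
T(t) = T_ss + (T₀ − T_ss) e^(−t/τ). Set T = 32.5:
e^(−t/τ) = (32.5 − 33.333)/(24.6 − 33.333) = 0.095341
t = −67.473 · ln(0.095341) = 158.58 min.

159 min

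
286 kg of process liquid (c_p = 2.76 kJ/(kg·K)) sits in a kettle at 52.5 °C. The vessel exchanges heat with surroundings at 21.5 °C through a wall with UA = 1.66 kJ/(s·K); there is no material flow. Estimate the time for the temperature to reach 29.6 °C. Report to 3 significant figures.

Heat balance on the well-mixed liquid: M c_p dT/dt = −UA(T − T_amb).
τ = M c_p/UA = 475.52 s; T_ss = T_amb = 21.500 °C.
T(t) = T_ss + (T₀ − T_ss)e^(−t/τ); set T = 29.6:
t = −τ ln[(T − T_ss)/(T₀ − T_ss)] = −475.52 · ln(0.26129) = 638.20 s.

638 s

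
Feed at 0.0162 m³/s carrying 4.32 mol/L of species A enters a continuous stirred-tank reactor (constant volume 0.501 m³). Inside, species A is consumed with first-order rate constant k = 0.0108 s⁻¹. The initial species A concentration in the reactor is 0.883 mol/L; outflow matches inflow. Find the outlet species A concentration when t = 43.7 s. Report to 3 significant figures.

V dC/dt = Q(C_in − C) − k V C.
dC/dt = (Q/V) C_in − (Q/V + k) C; effective rate a = Q/V + k = 0.032335 + 0.0108 = 0.043135 s⁻¹.
C_ss = Q C_in/(Q + kV) = 3.2384 mol/L; C(t) = C_ss + (C₀ − C_ss) e^(−a t).
C(43.7) = 3.2384 + (-2.3554)·e^(−0.043135·43.7) = 3.2384 + (-2.3554)·0.15183 = 2.8808 mol/L.

2.88 mol/L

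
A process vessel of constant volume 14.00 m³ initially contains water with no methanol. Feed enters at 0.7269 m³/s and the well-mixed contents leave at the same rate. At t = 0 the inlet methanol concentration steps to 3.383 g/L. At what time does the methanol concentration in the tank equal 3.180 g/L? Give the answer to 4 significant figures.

54.18 s

Accumulation = in − out for the solute gives V dC/dt = Q(C_in − C), so τ = V/Q = 19.2599 s.
C(t) = C_in + (C₀ − C_in) e^(−t/τ). Set C = 3.180 and solve for t:
e^(−t/τ) = (C − C_in)/(C₀ − C_in) = (3.180 − 3.383)/(0 − 3.383) = 0.0600059
t = −τ ln(…) = 19.2599 × 2.81331 = 54.1840 s.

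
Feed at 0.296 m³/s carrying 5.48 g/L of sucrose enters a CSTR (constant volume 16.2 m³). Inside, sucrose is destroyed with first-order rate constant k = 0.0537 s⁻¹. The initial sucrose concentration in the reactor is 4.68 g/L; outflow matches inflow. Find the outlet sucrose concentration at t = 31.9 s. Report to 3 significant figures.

1.72 g/L

Accumulation = in − out − consumed: V dC/dt = Q C_in − Q C − k V C.
This is linear with rate a = Q/V + k = 0.071972 s⁻¹.
C_ss = Q C_in/(Q + kV) = 1.3912 g/L; C(t) = C_ss + (C₀ − C_ss) e^(−a t).
C(31.9) = 1.3912 + (3.2888)·e^(−0.071972·31.9) = 1.3912 + (3.2888)·0.10067 = 1.7223 g/L.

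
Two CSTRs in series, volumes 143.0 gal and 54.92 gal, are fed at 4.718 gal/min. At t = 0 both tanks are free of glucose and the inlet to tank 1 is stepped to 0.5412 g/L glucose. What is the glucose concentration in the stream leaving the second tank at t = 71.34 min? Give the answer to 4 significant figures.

0.4585 g/L

Species balance on tank i: dCᵢ/dt = (Cᵢ₋₁ − Cᵢ)/τᵢ with τᵢ = Vᵢ/Q.
τ₁ = 143.0/4.718 = 30.3095 min; τ₂ = 54.92/4.718 = 11.6405 min.
Tank 1: C₁ = C_in(1 − e^(−t/τ₁)). Tank 2 (τ₁ ≠ τ₂): C₂ = C_in[1 − (τ₁ e^(−t/τ₁) − τ₂ e^(−t/τ₂))/(τ₁ − τ₂)].
At t = 71.34: e^(−t/τ₁) = 0.0950149, e^(−t/τ₂) = 0.00217965.
C₂ = 0.5412·[1 − (30.3095·0.0950149 − 11.6405·0.00217965)/(18.6689)] = 0.5412·0.847100 = 0.458451 g/L.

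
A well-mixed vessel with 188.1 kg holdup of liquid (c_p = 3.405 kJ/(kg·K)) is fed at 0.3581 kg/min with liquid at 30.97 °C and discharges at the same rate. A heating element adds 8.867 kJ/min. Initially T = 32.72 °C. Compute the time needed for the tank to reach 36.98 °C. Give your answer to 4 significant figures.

775.3 min

M c_p dT/dt = ṁ c_p (T_in − T) + Q̇.
τ = M/ṁ = 525.272 min; T_ss = T_in + Q̇/(ṁ c_p) = 38.2420 °C.
T(t) = T_ss + (T₀ − T_ss) e^(−t/τ). Set T = 36.98:
e^(−t/τ) = (36.98 − 38.2420)/(32.72 − 38.2420) = 0.228544
t = −525.272 · ln(0.228544) = 775.317 min.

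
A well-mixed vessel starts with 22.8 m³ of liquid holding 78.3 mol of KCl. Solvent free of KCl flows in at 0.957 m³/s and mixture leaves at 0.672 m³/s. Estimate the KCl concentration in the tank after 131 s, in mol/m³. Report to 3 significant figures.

Total volume: dV/dt = Q_in − Q_out = 0.28500 m³/s, so V(t) = 22.8 + 0.28500 t and V(131) = 60.135 m³.
No KCl enters, so dm/dt = −Q_out · (m/V).
Separate: dm/m = −Q_out dt/V(t) ⇒ ln(m/m₀) = −(Q_out/(Q_in−Q_out)) ln(V/V₀).
m = m₀ (V₀/V)^(Q_out/(Q_in−Q_out)) = 78.3 × (22.8/60.135)^(2.3579) = 7.9549 mol.
C = m/V = 7.9549/60.135 = 0.13228 mol/m³.

0.132 mol/m³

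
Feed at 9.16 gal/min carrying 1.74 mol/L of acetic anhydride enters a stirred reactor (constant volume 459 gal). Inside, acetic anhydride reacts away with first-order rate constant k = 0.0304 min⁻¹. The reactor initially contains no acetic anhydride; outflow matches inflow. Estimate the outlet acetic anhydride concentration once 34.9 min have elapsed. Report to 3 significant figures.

Species balance: V dC/dt = Q C_in − Q C − k V C.
dC/dt = (Q/V) C_in − (Q/V + k) C; effective rate a = Q/V + k = 0.019956 + 0.0304 = 0.050356 min⁻¹.
C_ss = Q C_in/(Q + kV) = 0.68957 mol/L; C(t) = C_ss + (C₀ − C_ss) e^(−a t).
C(34.9) = 0.68957 + (-0.68957)·e^(−0.050356·34.9) = 0.68957 + (-0.68957)·0.17249 = 0.57063 mol/L.

0.571 mol/L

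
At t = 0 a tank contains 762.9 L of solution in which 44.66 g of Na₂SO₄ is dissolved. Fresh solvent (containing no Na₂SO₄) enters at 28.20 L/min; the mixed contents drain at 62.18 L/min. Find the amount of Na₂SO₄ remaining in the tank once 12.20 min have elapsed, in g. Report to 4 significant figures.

10.64 g

Let m(t) be the amount of Na₂SO₄. Volume: V(t) = V₀ + (Q_in − Q_out) t = 762.9 − 33.9800 t; V(12.20) = 348.344 L.
Solute balance: dm/dt = 0 − Q_out C = −Q_out m/V(t).
dm/m = −Q_out dt/(V₀ − 33.9800 t); integrating gives ln(m/m₀) = −(Q_out/(Q_in−Q_out)) ln(V/V₀).
m = m₀ (V₀/V)^(Q_out/(Q_in−Q_out)) = 44.66 × (762.9/348.344)^(-1.82990) = 10.6393 g.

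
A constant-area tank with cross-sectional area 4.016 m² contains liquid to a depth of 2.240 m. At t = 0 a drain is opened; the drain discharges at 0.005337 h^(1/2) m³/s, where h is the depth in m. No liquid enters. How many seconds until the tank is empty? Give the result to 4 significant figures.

A dh/dt = −Q_out = −0.005337 √h.
Separate and integrate: 2(√h − √h₀) = −(0.005337/A) t.
Set h = 0: 2√h₀ = (0.005337/A) t_empty ⇒ t_empty = 2A√h₀/0.005337.
t_empty = 2·4.016·√2.240/0.005337 = 8.03200·1.49666/0.005337 = 2252.43 s.

2252 s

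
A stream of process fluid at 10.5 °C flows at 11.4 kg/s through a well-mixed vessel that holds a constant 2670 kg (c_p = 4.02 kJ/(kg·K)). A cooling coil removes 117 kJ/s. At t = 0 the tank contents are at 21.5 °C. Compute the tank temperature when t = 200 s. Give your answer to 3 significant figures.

13.7 °C

M c_p dT/dt = ṁ c_p (T_in − T) − Q̇.
τ = M/ṁ = 234.21 s; T_ss = T_in − Q̇/(ṁ c_p) = 10.5 − 117/(11.4·4.02) = 7.9470 °C.
Integrating: T(t) = T_ss + (T₀ − T_ss) e^(−t/τ).
T(200) = 7.9470 + (13.553)·e^(−200/234.21) = 7.9470 + (13.553)·0.42574 = 13.717 °C.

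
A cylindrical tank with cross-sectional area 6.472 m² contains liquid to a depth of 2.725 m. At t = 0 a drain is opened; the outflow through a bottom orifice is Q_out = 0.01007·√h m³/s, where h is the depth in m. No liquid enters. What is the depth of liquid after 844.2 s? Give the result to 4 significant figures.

With no inflow, A dh/dt = −0.01007 √h.
∫ h^(−1/2) dh = −(0.01007/A) ∫ dt, giving 2√h = 2√h₀ − (0.01007/A) t.
√h = √2.725 − 0.01007·844.2/(2·6.472) = 1.65076 − 0.656759 = 0.993998.
h = 0.993998² = 0.988032 m.

0.9880 m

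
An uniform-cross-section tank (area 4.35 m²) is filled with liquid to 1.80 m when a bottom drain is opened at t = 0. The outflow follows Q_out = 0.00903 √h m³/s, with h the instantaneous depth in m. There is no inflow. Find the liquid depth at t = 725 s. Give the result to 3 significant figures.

0.347 m

With no inflow, A dh/dt = −0.00903 √h.
∫ h^(−1/2) dh = −(0.00903/A) ∫ dt, giving 2√h = 2√h₀ − (0.00903/A) t.
√h = √1.80 − 0.00903·725/(2·4.35) = 1.3416 − 0.75250 = 0.58914.
h = 0.58914² = 0.34709 m.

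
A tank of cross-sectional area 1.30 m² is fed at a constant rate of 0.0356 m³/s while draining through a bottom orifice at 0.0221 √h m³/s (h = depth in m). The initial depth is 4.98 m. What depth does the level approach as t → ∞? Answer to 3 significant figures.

A dh/dt = Q_in − 0.0221 √h. Steady state requires inflow = outflow:
Q_in = 0.0221 √h_ss ⇒ √h_ss = 0.0356/0.0221 = 1.6109.
h_ss = 1.6109² = 2.5949 m. (Since h₀ = 4.98 m > h_ss, the level will fall toward this value.)

2.59 m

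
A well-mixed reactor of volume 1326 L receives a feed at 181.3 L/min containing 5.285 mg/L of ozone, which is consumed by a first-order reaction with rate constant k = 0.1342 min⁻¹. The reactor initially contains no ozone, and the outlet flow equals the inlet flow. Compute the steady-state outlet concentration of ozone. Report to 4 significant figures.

2.667 mg/L

V dC/dt = Q(C_in − C) − k V C.
At steady state: 0 = Q C_in − (Q + kV) C_ss, so C_ss = Q C_in/(Q + kV).
C_ss = 181.3·5.285/(181.3 + 0.1342·1326) = 958.171/359.249 = 2.66715 mg/L.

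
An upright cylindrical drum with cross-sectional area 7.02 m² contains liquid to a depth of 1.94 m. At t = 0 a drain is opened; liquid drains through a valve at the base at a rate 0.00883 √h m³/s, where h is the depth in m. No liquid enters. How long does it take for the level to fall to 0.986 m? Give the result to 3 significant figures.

636 s

A dh/dt = −Q_out = −0.00883 √h.
Separate and integrate: 2(√h − √h₀) = −(0.00883/A) t.
t = 2A(√h₀ − √h)/0.00883 = 2·7.02·(√1.94 − √0.986)/0.00883
  = 14.040 × (1.3928 − 0.99298) / 0.00883 = 635.80 s.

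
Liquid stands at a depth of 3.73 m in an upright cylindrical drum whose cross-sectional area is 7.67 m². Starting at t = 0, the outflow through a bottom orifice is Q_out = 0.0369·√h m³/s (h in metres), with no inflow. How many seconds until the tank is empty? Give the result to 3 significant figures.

803 s

With no inflow, A dh/dt = −0.0369 √h.
∫ h^(−1/2) dh = −(0.0369/A) ∫ dt, giving 2√h = 2√h₀ − (0.0369/A) t.
Tank is empty when √h = 0: t_empty = 2A√h₀/0.0369.
t_empty = 2·7.67·√3.73/0.0369 = 15.340·1.9313/0.0369 = 802.89 s.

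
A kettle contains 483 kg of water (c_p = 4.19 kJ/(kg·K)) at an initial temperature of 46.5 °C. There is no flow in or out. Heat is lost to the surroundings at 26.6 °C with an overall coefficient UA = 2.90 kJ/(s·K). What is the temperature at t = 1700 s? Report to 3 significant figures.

28.3 °C

Lumped-capacitance energy balance: M c_p dT/dt = UA(T_amb − T).
dT/dt = (T_ss − T)/τ with T_ss = T_amb = 26.600 °C, τ = M c_p/UA = 483·4.19/2.90 = 697.85 s.
Integrating: T(t) = T_ss + (T₀ − T_ss) e^(−t/τ).
T(1700) = 26.600 + (19.900)·0.087506 = 28.341 °C.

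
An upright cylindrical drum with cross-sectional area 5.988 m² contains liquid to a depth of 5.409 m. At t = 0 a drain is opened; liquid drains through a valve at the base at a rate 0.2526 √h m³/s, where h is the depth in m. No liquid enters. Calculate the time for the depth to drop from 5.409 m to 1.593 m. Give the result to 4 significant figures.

With no inflow, A dh/dt = −0.2526 √h.
Separate and integrate: 2(√h − √h₀) = −(0.2526/A) t.
t = 2A(√h₀ − √h)/0.2526 = 2·5.988·(√5.409 − √1.593)/0.2526
  = 11.9760 × (2.32573 − 1.26214) / 0.2526 = 50.4255 s.

50.43 s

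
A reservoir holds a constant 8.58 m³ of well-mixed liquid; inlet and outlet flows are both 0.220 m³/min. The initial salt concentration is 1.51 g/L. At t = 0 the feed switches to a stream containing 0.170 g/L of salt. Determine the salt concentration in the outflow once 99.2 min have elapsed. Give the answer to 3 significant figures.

0.275 g/L

Species balance on the tank: V dC/dt = Q(C_in − C).
Time constant τ = V/Q = 8.58/0.220 = 39.000 min.
This is linear first-order; C(t) = C_in + (C₀ − C_in) e^(−t/τ).
C(99.2) = 0.170 + (1.51 − 0.170)·e^(−99.2/39.000) = 0.170 + (1.3400)·0.078584 = 0.27530 g/L.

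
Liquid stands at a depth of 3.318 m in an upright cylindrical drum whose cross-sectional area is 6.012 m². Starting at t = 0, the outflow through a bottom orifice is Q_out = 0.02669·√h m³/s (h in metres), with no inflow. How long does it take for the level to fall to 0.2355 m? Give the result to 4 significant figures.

Unsteady balance on liquid volume: A dh/dt = −0.02669 √h.
This is separable: 2 d(√h)/dt = −0.02669/A, so √h = √h₀ − (0.02669/(2A)) t.
t = 2A(√h₀ − √h)/0.02669 = 2·6.012·(√3.318 − √0.2355)/0.02669
  = 12.0240 × (1.82154 − 0.485283) / 0.02669 = 601.990 s.

602.0 s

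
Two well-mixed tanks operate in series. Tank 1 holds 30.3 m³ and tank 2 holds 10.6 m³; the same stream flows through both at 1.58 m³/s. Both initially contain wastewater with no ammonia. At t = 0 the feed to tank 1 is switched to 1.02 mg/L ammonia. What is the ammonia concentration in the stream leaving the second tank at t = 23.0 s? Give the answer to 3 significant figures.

Species balance on tank i: dCᵢ/dt = (Cᵢ₋₁ − Cᵢ)/τᵢ with τᵢ = Vᵢ/Q.
τ₁ = 30.3/1.58 = 19.177 s; τ₂ = 10.6/1.58 = 6.7089 s.
Tank 1: C₁ = C_in(1 − e^(−t/τ₁)). Tank 2 (τ₁ ≠ τ₂): C₂ = C_in[1 − (τ₁ e^(−t/τ₁) − τ₂ e^(−t/τ₂))/(τ₁ − τ₂)].
At t = 23.0: e^(−t/τ₁) = 0.30139, e^(−t/τ₂) = 0.032442.
C₂ = 1.02·[1 − (19.177·0.30139 − 6.7089·0.032442)/(12.468)] = 1.02·0.55389 = 0.56497 mg/L.

0.565 mg/L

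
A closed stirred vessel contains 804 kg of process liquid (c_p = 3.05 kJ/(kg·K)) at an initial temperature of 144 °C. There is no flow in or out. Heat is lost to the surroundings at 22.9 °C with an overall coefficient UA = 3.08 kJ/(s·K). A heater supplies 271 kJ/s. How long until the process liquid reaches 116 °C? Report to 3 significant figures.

1490 s

Heat balance on the well-mixed liquid: M c_p dT/dt = −UA(T − T_amb) + Q̇.
τ = M c_p/UA = 796.17 s; T_ss = T_amb + Q̇/UA = 22.9 + 271/3.08 = 110.89 °C.
T(t) = T_ss + (T₀ − T_ss)e^(−t/τ); set T = 116:
t = −τ ln[(T − T_ss)/(T₀ − T_ss)] = −796.17 · ln(0.15441) = 1487.4 s.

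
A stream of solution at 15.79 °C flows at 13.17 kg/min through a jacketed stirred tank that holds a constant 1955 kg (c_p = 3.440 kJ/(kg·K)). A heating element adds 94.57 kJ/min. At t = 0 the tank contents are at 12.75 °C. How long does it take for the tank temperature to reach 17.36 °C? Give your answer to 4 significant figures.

340.5 min

Energy balance: M c_p dT/dt = ṁ c_p (T_in − T) + 94.57.
τ = M/ṁ = 148.443 min; T_ss = T_in + Q̇/(ṁ c_p) = 17.8774 °C.
T(t) = T_ss + (T₀ − T_ss) e^(−t/τ). Set T = 17.36:
e^(−t/τ) = (17.36 − 17.8774)/(12.75 − 17.8774) = 0.100912
t = −148.443 · ln(0.100912) = 340.456 min.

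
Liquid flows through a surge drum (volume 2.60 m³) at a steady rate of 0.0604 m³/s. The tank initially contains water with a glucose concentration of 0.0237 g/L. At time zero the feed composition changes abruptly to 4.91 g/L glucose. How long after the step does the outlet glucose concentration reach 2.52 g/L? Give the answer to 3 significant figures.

Mass balance on the solute (V constant): V dC/dt = Q(C_in − C), so τ = V/Q = 43.046 s.
C(t) = C_in + (C₀ − C_in) e^(−t/τ). Set C = 2.52 and solve for t:
e^(−t/τ) = (C − C_in)/(C₀ − C_in) = (2.52 − 4.91)/(0.0237 − 4.91) = 0.48912
t = −τ ln(…) = 43.046 × 0.71514 = 30.784 s.

30.8 s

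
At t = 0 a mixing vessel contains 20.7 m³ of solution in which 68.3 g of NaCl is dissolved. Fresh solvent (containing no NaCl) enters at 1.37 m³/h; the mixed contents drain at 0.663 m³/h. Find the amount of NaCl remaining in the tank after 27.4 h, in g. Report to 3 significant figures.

36.8 g

Let m(t) be the amount of NaCl. Volume: V(t) = V₀ + (Q_in − Q_out) t = 20.7 + 0.70700 t; V(27.4) = 40.072 m³.
No NaCl enters, so dm/dt = −Q_out · (m/V).
dm/m = −Q_out dt/(V₀ + 0.70700 t); integrating gives ln(m/m₀) = −(Q_out/(Q_in−Q_out)) ln(V/V₀).
m = m₀ (V₀/V)^(Q_out/(Q_in−Q_out)) = 68.3 × (20.7/40.072)^(0.93777) = 36.763 g.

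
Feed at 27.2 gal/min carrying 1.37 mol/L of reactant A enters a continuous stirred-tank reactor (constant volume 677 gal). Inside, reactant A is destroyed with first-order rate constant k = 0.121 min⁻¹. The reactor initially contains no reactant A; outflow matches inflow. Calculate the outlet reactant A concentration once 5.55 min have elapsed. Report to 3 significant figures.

Accumulation = in − out − consumed: V dC/dt = Q C_in − Q C − k V C.
dC/dt = (Q/V) C_in − (Q/V + k) C; effective rate a = Q/V + k = 0.040177 + 0.121 = 0.16118 min⁻¹.
C_ss = Q C_in/(Q + kV) = 0.34150 mol/L; C(t) = C_ss + (C₀ − C_ss) e^(−a t).
C(5.55) = 0.34150 + (-0.34150)·e^(−0.16118·5.55) = 0.34150 + (-0.34150)·0.40880 = 0.20190 mol/L.

0.202 mol/L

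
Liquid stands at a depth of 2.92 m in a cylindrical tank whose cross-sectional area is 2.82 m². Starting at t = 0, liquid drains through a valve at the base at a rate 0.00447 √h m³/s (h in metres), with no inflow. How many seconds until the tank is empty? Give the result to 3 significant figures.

With no inflow, A dh/dt = −0.00447 √h.
∫ h^(−1/2) dh = −(0.00447/A) ∫ dt, giving 2√h = 2√h₀ − (0.00447/A) t.
Set h = 0: 2√h₀ = (0.00447/A) t_empty ⇒ t_empty = 2A√h₀/0.00447.
t_empty = 2·2.82·√2.92/0.00447 = 5.6400·1.7088/0.00447 = 2156.1 s.

2160 s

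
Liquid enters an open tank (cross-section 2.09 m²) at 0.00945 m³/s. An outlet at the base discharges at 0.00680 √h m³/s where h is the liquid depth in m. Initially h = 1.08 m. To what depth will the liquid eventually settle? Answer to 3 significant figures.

1.93 m

Level balance: A dh/dt = 0.00945 − 0.00680 √h. Setting dh/dt = 0:
Q_in = 0.00680 √h_ss ⇒ √h_ss = 0.00945/0.00680 = 1.3897.
h_ss = 1.3897² = 1.9313 m. (Since h₀ = 1.08 m < h_ss, the level will rise toward this value.)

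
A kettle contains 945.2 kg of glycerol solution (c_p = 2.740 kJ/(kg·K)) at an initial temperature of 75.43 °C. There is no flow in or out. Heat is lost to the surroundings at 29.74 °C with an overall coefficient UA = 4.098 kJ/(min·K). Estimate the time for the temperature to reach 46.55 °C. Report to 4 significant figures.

631.9 min

Unsteady energy balance on the tank contents: M c_p dT/dt = −UA(T − T_amb).
τ = M c_p/UA = 631.979 min; T_ss = T_amb = 29.7400 °C.
T(t) = T_ss + (T₀ − T_ss)e^(−t/τ); set T = 46.55:
t = −τ ln[(T − T_ss)/(T₀ − T_ss)] = −631.979 · ln(0.367914) = 631.919 min.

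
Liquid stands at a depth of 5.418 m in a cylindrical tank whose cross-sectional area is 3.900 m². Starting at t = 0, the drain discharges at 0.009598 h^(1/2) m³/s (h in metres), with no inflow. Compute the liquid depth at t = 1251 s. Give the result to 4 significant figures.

With no inflow, A dh/dt = −0.009598 √h.
This is separable: 2 d(√h)/dt = −0.009598/A, so √h = √h₀ − (0.009598/(2A)) t.
√h = √5.418 − 0.009598·1251/(2·3.900) = 2.32766 − 1.53937 = 0.788288.
h = 0.788288² = 0.621398 m.

0.6214 m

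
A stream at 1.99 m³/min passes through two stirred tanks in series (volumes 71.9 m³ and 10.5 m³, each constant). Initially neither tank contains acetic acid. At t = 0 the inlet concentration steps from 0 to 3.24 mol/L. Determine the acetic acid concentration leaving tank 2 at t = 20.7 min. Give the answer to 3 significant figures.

1.11 mol/L

Each tank obeys Vᵢ dCᵢ/dt = Q(Cᵢ₋₁ − Cᵢ), so τᵢ = Vᵢ/Q.
τ₁ = 71.9/1.99 = 36.131 min; τ₂ = 10.5/1.99 = 5.2764 min.
Solving the cascade with C₁(0)=C₂(0)=0 gives C₂(t) = C_in[1 − (τ₁ e^(−t/τ₁) − τ₂ e^(−t/τ₂))/(τ₁ − τ₂)].
At t = 20.7: e^(−t/τ₁) = 0.56388, e^(−t/τ₂) = 0.019779.
C₂ = 3.24·[1 − (36.131·0.56388 − 5.2764·0.019779)/(30.854)] = 3.24·0.34308 = 1.1116 mol/L.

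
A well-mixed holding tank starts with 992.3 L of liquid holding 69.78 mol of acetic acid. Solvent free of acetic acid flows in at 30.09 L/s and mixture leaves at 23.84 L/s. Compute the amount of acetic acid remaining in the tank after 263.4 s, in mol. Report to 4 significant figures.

1.674 mol

Let m(t) be the amount of acetic acid. Volume: V(t) = V₀ + (Q_in − Q_out) t = 992.3 + 6.25000 t; V(263.4) = 2638.55 L.
Solute balance: dm/dt = 0 − Q_out C = −Q_out m/V(t).
Separate: dm/m = −Q_out dt/V(t) ⇒ ln(m/m₀) = −(Q_out/(Q_in−Q_out)) ln(V/V₀).
m = m₀ (V₀/V)^(Q_out/(Q_in−Q_out)) = 69.78 × (992.3/2638.55)^(3.81440) = 1.67367 mol.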